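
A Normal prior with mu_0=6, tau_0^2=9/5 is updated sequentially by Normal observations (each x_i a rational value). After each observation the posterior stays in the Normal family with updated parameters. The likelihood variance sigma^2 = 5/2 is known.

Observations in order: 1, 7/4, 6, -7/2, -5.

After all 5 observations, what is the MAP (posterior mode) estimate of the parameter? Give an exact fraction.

obs 1: x=1 → posterior Normal(168/43, 45/43)
obs 2: x=7/4 → posterior Normal(399/122, 45/61)
obs 3: x=6 → posterior Normal(615/158, 45/79)
obs 4: x=-7/2 → posterior Normal(489/194, 45/97)
obs 5: x=-5 → posterior Normal(309/230, 9/23)

309/230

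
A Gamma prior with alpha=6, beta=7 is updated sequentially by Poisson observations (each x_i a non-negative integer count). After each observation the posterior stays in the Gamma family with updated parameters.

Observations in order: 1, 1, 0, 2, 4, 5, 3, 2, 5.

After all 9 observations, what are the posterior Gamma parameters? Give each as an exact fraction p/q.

alpha=29, beta=16

obs 1: x=1 → posterior Gamma(7, 8)
obs 2: x=1 → posterior Gamma(8, 9)
obs 3: x=0 → posterior Gamma(8, 10)
obs 4: x=2 → posterior Gamma(10, 11)
obs 5: x=4 → posterior Gamma(14, 12)
obs 6: x=5 → posterior Gamma(19, 13)
obs 7: x=3 → posterior Gamma(22, 14)
obs 8: x=2 → posterior Gamma(24, 15)
obs 9: x=5 → posterior Gamma(29, 16)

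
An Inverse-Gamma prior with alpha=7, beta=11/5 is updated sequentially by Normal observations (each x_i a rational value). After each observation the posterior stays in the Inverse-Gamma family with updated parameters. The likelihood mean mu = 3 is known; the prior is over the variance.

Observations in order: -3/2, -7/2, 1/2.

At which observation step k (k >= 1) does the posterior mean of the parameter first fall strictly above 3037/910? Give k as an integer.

obs 1: x=-3/2 → posterior Inverse-Gamma(15/2, 493/40)
obs 2: x=-7/2 → posterior Inverse-Gamma(8, 669/20)
obs 3: x=1/2 → posterior Inverse-Gamma(17/2, 1463/40)

k = 2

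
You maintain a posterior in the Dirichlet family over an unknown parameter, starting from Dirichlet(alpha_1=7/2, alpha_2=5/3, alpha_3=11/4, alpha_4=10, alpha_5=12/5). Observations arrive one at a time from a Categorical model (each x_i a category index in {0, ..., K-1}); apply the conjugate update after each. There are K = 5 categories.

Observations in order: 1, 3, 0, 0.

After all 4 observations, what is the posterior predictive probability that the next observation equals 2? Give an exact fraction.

165/1459

obs 1: x=1 → posterior Dirichlet(7/2, 8/3, 11/4, 10, 12/5)
obs 2: x=3 → posterior Dirichlet(7/2, 8/3, 11/4, 11, 12/5)
obs 3: x=0 → posterior Dirichlet(9/2, 8/3, 11/4, 11, 12/5)
obs 4: x=0 → posterior Dirichlet(11/2, 8/3, 11/4, 11, 12/5)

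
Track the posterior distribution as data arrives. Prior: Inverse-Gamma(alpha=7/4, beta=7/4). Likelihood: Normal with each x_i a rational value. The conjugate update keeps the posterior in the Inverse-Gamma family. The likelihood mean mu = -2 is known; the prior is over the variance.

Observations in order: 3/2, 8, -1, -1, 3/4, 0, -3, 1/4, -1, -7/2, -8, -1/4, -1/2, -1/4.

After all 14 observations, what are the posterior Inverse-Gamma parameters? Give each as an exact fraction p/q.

alpha=35/4, beta=183/2

obs 1: x=3/2 → posterior Inverse-Gamma(9/4, 63/8)
obs 2: x=8 → posterior Inverse-Gamma(11/4, 463/8)
obs 3: x=-1 → posterior Inverse-Gamma(13/4, 467/8)
obs 4: x=-1 → posterior Inverse-Gamma(15/4, 471/8)
obs 5: x=3/4 → posterior Inverse-Gamma(17/4, 2005/32)
obs 6: x=0 → posterior Inverse-Gamma(19/4, 2069/32)
obs 7: x=-3 → posterior Inverse-Gamma(21/4, 2085/32)
obs 8: x=1/4 → posterior Inverse-Gamma(23/4, 1083/16)
obs 9: x=-1 → posterior Inverse-Gamma(25/4, 1091/16)
obs 10: x=-7/2 → posterior Inverse-Gamma(27/4, 1109/16)
obs 11: x=-8 → posterior Inverse-Gamma(29/4, 1397/16)
obs 12: x=-1/4 → posterior Inverse-Gamma(31/4, 2843/32)
obs 13: x=-1/2 → posterior Inverse-Gamma(33/4, 2879/32)
obs 14: x=-1/4 → posterior Inverse-Gamma(35/4, 183/2)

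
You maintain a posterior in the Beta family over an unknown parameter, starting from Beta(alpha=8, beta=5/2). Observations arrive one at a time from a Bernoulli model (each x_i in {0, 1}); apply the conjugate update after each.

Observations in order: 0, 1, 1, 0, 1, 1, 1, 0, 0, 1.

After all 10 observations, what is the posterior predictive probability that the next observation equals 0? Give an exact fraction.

13/41

obs 1: x=0 → posterior Beta(8, 7/2)
obs 2: x=1 → posterior Beta(9, 7/2)
obs 3: x=1 → posterior Beta(10, 7/2)
obs 4: x=0 → posterior Beta(10, 9/2)
obs 5: x=1 → posterior Beta(11, 9/2)
obs 6: x=1 → posterior Beta(12, 9/2)
obs 7: x=1 → posterior Beta(13, 9/2)
obs 8: x=0 → posterior Beta(13, 11/2)
obs 9: x=0 → posterior Beta(13, 13/2)
obs 10: x=1 → posterior Beta(14, 13/2)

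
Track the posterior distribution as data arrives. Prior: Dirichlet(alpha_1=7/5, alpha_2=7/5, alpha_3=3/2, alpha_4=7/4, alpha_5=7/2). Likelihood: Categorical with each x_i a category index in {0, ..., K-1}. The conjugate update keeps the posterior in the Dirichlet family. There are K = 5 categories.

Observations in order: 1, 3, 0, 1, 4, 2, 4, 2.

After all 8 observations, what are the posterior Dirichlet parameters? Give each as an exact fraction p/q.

alpha_1=12/5, alpha_2=17/5, alpha_3=7/2, alpha_4=11/4, alpha_5=11/2

obs 1: x=1 → posterior Dirichlet(7/5, 12/5, 3/2, 7/4, 7/2)
obs 2: x=3 → posterior Dirichlet(7/5, 12/5, 3/2, 11/4, 7/2)
obs 3: x=0 → posterior Dirichlet(12/5, 12/5, 3/2, 11/4, 7/2)
obs 4: x=1 → posterior Dirichlet(12/5, 17/5, 3/2, 11/4, 7/2)
obs 5: x=4 → posterior Dirichlet(12/5, 17/5, 3/2, 11/4, 9/2)
obs 6: x=2 → posterior Dirichlet(12/5, 17/5, 5/2, 11/4, 9/2)
obs 7: x=4 → posterior Dirichlet(12/5, 17/5, 5/2, 11/4, 11/2)
obs 8: x=2 → posterior Dirichlet(12/5, 17/5, 7/2, 11/4, 11/2)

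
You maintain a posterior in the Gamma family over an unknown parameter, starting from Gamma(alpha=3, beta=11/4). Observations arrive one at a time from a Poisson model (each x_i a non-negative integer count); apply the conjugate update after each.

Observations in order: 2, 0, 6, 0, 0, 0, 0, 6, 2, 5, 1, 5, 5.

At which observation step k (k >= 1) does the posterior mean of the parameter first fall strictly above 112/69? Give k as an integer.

k = 3

obs 1: x=2 → posterior Gamma(5, 15/4)
obs 2: x=0 → posterior Gamma(5, 19/4)
obs 3: x=6 → posterior Gamma(11, 23/4)
obs 4: x=0 → posterior Gamma(11, 27/4)
obs 5: x=0 → posterior Gamma(11, 31/4)
obs 6: x=0 → posterior Gamma(11, 35/4)
obs 7: x=0 → posterior Gamma(11, 39/4)
obs 8: x=6 → posterior Gamma(17, 43/4)
obs 9: x=2 → posterior Gamma(19, 47/4)
obs 10: x=5 → posterior Gamma(24, 51/4)
obs 11: x=1 → posterior Gamma(25, 55/4)
obs 12: x=5 → posterior Gamma(30, 59/4)
obs 13: x=5 → posterior Gamma(35, 63/4)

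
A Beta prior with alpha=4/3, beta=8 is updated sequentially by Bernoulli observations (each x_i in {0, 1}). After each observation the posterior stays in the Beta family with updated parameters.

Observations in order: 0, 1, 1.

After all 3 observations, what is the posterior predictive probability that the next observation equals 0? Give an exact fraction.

obs 1: x=0 → posterior Beta(4/3, 9)
obs 2: x=1 → posterior Beta(7/3, 9)
obs 3: x=1 → posterior Beta(10/3, 9)

27/37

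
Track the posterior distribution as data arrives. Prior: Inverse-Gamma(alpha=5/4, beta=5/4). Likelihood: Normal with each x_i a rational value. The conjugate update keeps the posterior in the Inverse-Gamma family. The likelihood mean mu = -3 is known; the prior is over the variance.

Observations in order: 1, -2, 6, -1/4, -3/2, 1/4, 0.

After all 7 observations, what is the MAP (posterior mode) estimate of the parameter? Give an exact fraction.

1039/92

obs 1: x=1 → posterior Inverse-Gamma(7/4, 37/4)
obs 2: x=-2 → posterior Inverse-Gamma(9/4, 39/4)
obs 3: x=6 → posterior Inverse-Gamma(11/4, 201/4)
obs 4: x=-1/4 → posterior Inverse-Gamma(13/4, 1729/32)
obs 5: x=-3/2 → posterior Inverse-Gamma(15/4, 1765/32)
obs 6: x=1/4 → posterior Inverse-Gamma(17/4, 967/16)
obs 7: x=0 → posterior Inverse-Gamma(19/4, 1039/16)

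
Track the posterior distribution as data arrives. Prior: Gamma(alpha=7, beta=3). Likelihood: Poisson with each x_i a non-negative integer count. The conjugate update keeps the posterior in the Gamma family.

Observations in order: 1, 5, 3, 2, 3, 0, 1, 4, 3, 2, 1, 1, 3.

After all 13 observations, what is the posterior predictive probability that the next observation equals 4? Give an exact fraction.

obs 1: x=1 → posterior Gamma(8, 4)
obs 2: x=5 → posterior Gamma(13, 5)
obs 3: x=3 → posterior Gamma(16, 6)
obs 4: x=2 → posterior Gamma(18, 7)
obs 5: x=3 → posterior Gamma(21, 8)
obs 6: x=0 → posterior Gamma(21, 9)
obs 7: x=1 → posterior Gamma(22, 10)
obs 8: x=4 → posterior Gamma(26, 11)
obs 9: x=3 → posterior Gamma(29, 12)
obs 10: x=2 → posterior Gamma(31, 13)
obs 11: x=1 → posterior Gamma(32, 14)
obs 12: x=1 → posterior Gamma(33, 15)
obs 13: x=3 → posterior Gamma(36, 16)

1834258593324342284014454363643600382228395196416/16517976926780506002833800829531584028976727363201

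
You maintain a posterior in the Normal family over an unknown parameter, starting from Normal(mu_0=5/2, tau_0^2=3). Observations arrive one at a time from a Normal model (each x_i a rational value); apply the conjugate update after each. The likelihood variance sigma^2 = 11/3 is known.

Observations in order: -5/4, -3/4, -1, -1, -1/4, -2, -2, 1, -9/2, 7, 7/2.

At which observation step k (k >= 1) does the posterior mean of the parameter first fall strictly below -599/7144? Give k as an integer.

k = 4

obs 1: x=-5/4 → posterior Normal(13/16, 33/20)
obs 2: x=-3/4 → posterior Normal(19/58, 33/29)
obs 3: x=-1 → posterior Normal(1/76, 33/38)
obs 4: x=-1 → posterior Normal(-17/94, 33/47)
obs 5: x=-1/4 → posterior Normal(-43/224, 33/56)
obs 6: x=-2 → posterior Normal(-23/52, 33/65)
obs 7: x=-2 → posterior Normal(-187/296, 33/74)
obs 8: x=1 → posterior Normal(-151/332, 33/83)
obs 9: x=-9/2 → posterior Normal(-313/368, 33/92)
obs 10: x=7 → posterior Normal(-61/404, 33/101)
obs 11: x=7/2 → posterior Normal(13/88, 3/10)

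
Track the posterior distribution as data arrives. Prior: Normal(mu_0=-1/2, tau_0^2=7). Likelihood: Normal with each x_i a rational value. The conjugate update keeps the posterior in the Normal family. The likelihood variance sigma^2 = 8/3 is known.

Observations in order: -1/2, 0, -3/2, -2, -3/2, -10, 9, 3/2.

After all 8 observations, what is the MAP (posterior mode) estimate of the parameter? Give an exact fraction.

-109/176

obs 1: x=-1/2 → posterior Normal(-1/2, 56/29)
obs 2: x=0 → posterior Normal(-29/100, 28/25)
obs 3: x=-3/2 → posterior Normal(-46/71, 56/71)
obs 4: x=-2 → posterior Normal(-22/23, 14/23)
obs 5: x=-3/2 → posterior Normal(-239/226, 56/113)
obs 6: x=-10 → posterior Normal(-659/268, 28/67)
obs 7: x=9 → posterior Normal(-281/310, 56/155)
obs 8: x=3/2 → posterior Normal(-109/176, 7/22)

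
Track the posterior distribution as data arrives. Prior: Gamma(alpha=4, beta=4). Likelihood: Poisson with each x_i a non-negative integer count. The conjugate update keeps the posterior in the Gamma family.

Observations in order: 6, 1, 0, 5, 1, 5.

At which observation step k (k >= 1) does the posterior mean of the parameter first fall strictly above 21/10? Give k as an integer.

obs 1: x=6 → posterior Gamma(10, 5)
obs 2: x=1 → posterior Gamma(11, 6)
obs 3: x=0 → posterior Gamma(11, 7)
obs 4: x=5 → posterior Gamma(16, 8)
obs 5: x=1 → posterior Gamma(17, 9)
obs 6: x=5 → posterior Gamma(22, 10)

k = 6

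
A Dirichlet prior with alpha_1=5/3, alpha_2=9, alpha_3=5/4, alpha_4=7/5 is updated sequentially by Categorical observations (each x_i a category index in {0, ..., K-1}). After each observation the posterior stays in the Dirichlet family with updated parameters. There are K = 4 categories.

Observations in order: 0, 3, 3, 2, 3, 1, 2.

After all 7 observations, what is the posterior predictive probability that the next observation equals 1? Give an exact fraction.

600/1219

obs 1: x=0 → posterior Dirichlet(8/3, 9, 5/4, 7/5)
obs 2: x=3 → posterior Dirichlet(8/3, 9, 5/4, 12/5)
obs 3: x=3 → posterior Dirichlet(8/3, 9, 5/4, 17/5)
obs 4: x=2 → posterior Dirichlet(8/3, 9, 9/4, 17/5)
obs 5: x=3 → posterior Dirichlet(8/3, 9, 9/4, 22/5)
obs 6: x=1 → posterior Dirichlet(8/3, 10, 9/4, 22/5)
obs 7: x=2 → posterior Dirichlet(8/3, 10, 13/4, 22/5)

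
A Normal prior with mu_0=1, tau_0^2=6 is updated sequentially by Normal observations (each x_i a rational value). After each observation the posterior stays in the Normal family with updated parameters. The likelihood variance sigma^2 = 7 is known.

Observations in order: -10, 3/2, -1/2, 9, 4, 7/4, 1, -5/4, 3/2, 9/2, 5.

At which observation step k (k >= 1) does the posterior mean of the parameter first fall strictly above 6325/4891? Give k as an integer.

obs 1: x=-10 → posterior Normal(-53/13, 42/13)
obs 2: x=3/2 → posterior Normal(-44/19, 42/19)
obs 3: x=-1/2 → posterior Normal(-47/25, 42/25)
obs 4: x=9 → posterior Normal(7/31, 42/31)
obs 5: x=4 → posterior Normal(31/37, 42/37)
obs 6: x=7/4 → posterior Normal(83/86, 42/43)
obs 7: x=1 → posterior Normal(95/98, 6/7)
obs 8: x=-5/4 → posterior Normal(8/11, 42/55)
obs 9: x=3/2 → posterior Normal(49/61, 42/61)
obs 10: x=9/2 → posterior Normal(76/67, 42/67)
obs 11: x=5 → posterior Normal(106/73, 42/73)

k = 11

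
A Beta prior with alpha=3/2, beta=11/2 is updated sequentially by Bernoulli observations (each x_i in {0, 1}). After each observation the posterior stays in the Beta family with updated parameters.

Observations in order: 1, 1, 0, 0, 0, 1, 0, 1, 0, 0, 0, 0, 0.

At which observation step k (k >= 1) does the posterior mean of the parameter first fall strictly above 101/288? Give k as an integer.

k = 2

obs 1: x=1 → posterior Beta(5/2, 11/2)
obs 2: x=1 → posterior Beta(7/2, 11/2)
obs 3: x=0 → posterior Beta(7/2, 13/2)
obs 4: x=0 → posterior Beta(7/2, 15/2)
obs 5: x=0 → posterior Beta(7/2, 17/2)
obs 6: x=1 → posterior Beta(9/2, 17/2)
obs 7: x=0 → posterior Beta(9/2, 19/2)
obs 8: x=1 → posterior Beta(11/2, 19/2)
obs 9: x=0 → posterior Beta(11/2, 21/2)
obs 10: x=0 → posterior Beta(11/2, 23/2)
obs 11: x=0 → posterior Beta(11/2, 25/2)
obs 12: x=0 → posterior Beta(11/2, 27/2)
obs 13: x=0 → posterior Beta(11/2, 29/2)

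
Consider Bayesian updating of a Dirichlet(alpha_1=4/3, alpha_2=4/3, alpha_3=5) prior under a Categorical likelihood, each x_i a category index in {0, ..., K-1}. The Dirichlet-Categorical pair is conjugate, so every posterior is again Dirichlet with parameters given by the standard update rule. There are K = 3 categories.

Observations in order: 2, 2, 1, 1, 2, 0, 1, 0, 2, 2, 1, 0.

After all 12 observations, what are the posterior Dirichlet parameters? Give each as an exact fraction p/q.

obs 1: x=2 → posterior Dirichlet(4/3, 4/3, 6)
obs 2: x=2 → posterior Dirichlet(4/3, 4/3, 7)
obs 3: x=1 → posterior Dirichlet(4/3, 7/3, 7)
obs 4: x=1 → posterior Dirichlet(4/3, 10/3, 7)
obs 5: x=2 → posterior Dirichlet(4/3, 10/3, 8)
obs 6: x=0 → posterior Dirichlet(7/3, 10/3, 8)
obs 7: x=1 → posterior Dirichlet(7/3, 13/3, 8)
obs 8: x=0 → posterior Dirichlet(10/3, 13/3, 8)
obs 9: x=2 → posterior Dirichlet(10/3, 13/3, 9)
obs 10: x=2 → posterior Dirichlet(10/3, 13/3, 10)
obs 11: x=1 → posterior Dirichlet(10/3, 16/3, 10)
obs 12: x=0 → posterior Dirichlet(13/3, 16/3, 10)

alpha_1=13/3, alpha_2=16/3, alpha_3=10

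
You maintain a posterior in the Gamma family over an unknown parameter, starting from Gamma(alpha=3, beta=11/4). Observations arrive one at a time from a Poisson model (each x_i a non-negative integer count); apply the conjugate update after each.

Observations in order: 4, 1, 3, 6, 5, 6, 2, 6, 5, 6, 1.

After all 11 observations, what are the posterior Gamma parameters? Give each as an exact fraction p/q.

alpha=48, beta=55/4

obs 1: x=4 → posterior Gamma(7, 15/4)
obs 2: x=1 → posterior Gamma(8, 19/4)
obs 3: x=3 → posterior Gamma(11, 23/4)
obs 4: x=6 → posterior Gamma(17, 27/4)
obs 5: x=5 → posterior Gamma(22, 31/4)
obs 6: x=6 → posterior Gamma(28, 35/4)
obs 7: x=2 → posterior Gamma(30, 39/4)
obs 8: x=6 → posterior Gamma(36, 43/4)
obs 9: x=5 → posterior Gamma(41, 47/4)
obs 10: x=6 → posterior Gamma(47, 51/4)
obs 11: x=1 → posterior Gamma(48, 55/4)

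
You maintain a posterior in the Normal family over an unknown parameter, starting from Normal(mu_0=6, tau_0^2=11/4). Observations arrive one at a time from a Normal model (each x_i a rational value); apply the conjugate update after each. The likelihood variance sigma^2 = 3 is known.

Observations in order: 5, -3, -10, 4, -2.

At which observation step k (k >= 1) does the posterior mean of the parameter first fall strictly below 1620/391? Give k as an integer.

k = 2

obs 1: x=5 → posterior Normal(127/23, 33/23)
obs 2: x=-3 → posterior Normal(47/17, 33/34)
obs 3: x=-10 → posterior Normal(-16/45, 11/15)
obs 4: x=4 → posterior Normal(1/2, 33/56)
obs 5: x=-2 → posterior Normal(6/67, 33/67)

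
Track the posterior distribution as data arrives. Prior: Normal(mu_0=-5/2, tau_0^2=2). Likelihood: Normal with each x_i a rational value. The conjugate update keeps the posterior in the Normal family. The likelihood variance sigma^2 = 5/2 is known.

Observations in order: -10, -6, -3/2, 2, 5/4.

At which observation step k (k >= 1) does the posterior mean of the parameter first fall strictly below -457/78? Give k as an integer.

obs 1: x=-10 → posterior Normal(-35/6, 10/9)
obs 2: x=-6 → posterior Normal(-153/26, 10/13)
obs 3: x=-3/2 → posterior Normal(-165/34, 10/17)
obs 4: x=2 → posterior Normal(-149/42, 10/21)
obs 5: x=5/4 → posterior Normal(-139/50, 2/5)

k = 2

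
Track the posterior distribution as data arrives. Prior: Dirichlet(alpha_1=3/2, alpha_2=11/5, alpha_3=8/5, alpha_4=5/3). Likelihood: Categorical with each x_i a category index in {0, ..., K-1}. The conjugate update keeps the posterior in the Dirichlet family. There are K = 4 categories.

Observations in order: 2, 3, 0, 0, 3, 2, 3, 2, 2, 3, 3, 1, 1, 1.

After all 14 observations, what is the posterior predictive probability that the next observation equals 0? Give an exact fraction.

obs 1: x=2 → posterior Dirichlet(3/2, 11/5, 13/5, 5/3)
obs 2: x=3 → posterior Dirichlet(3/2, 11/5, 13/5, 8/3)
obs 3: x=0 → posterior Dirichlet(5/2, 11/5, 13/5, 8/3)
obs 4: x=0 → posterior Dirichlet(7/2, 11/5, 13/5, 8/3)
obs 5: x=3 → posterior Dirichlet(7/2, 11/5, 13/5, 11/3)
obs 6: x=2 → posterior Dirichlet(7/2, 11/5, 18/5, 11/3)
obs 7: x=3 → posterior Dirichlet(7/2, 11/5, 18/5, 14/3)
obs 8: x=2 → posterior Dirichlet(7/2, 11/5, 23/5, 14/3)
obs 9: x=2 → posterior Dirichlet(7/2, 11/5, 28/5, 14/3)
obs 10: x=3 → posterior Dirichlet(7/2, 11/5, 28/5, 17/3)
obs 11: x=3 → posterior Dirichlet(7/2, 11/5, 28/5, 20/3)
obs 12: x=1 → posterior Dirichlet(7/2, 16/5, 28/5, 20/3)
obs 13: x=1 → posterior Dirichlet(7/2, 21/5, 28/5, 20/3)
obs 14: x=1 → posterior Dirichlet(7/2, 26/5, 28/5, 20/3)

105/629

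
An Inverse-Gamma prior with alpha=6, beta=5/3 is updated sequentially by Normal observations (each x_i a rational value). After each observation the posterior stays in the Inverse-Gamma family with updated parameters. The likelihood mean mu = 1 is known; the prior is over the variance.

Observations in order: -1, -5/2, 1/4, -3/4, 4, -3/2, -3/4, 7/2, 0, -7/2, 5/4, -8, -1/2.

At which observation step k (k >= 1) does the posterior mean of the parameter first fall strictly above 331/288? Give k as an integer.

obs 1: x=-1 → posterior Inverse-Gamma(13/2, 11/3)
obs 2: x=-5/2 → posterior Inverse-Gamma(7, 235/24)
obs 3: x=1/4 → posterior Inverse-Gamma(15/2, 967/96)
obs 4: x=-3/4 → posterior Inverse-Gamma(8, 557/48)
obs 5: x=4 → posterior Inverse-Gamma(17/2, 773/48)
obs 6: x=-3/2 → posterior Inverse-Gamma(9, 923/48)
obs 7: x=-3/4 → posterior Inverse-Gamma(19/2, 1993/96)
obs 8: x=7/2 → posterior Inverse-Gamma(10, 2293/96)
obs 9: x=0 → posterior Inverse-Gamma(21/2, 2341/96)
obs 10: x=-7/2 → posterior Inverse-Gamma(11, 3313/96)
obs 11: x=5/4 → posterior Inverse-Gamma(23/2, 829/24)
obs 12: x=-8 → posterior Inverse-Gamma(12, 1801/24)
obs 13: x=-1/2 → posterior Inverse-Gamma(25/2, 457/6)

k = 2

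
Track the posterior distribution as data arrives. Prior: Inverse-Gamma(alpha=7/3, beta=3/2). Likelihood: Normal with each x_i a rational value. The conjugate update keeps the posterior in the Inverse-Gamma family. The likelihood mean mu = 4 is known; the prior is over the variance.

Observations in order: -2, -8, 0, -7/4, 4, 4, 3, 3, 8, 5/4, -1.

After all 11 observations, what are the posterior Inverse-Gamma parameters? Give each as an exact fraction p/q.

alpha=47/6, beta=2261/16

obs 1: x=-2 → posterior Inverse-Gamma(17/6, 39/2)
obs 2: x=-8 → posterior Inverse-Gamma(10/3, 183/2)
obs 3: x=0 → posterior Inverse-Gamma(23/6, 199/2)
obs 4: x=-7/4 → posterior Inverse-Gamma(13/3, 3713/32)
obs 5: x=4 → posterior Inverse-Gamma(29/6, 3713/32)
obs 6: x=4 → posterior Inverse-Gamma(16/3, 3713/32)
obs 7: x=3 → posterior Inverse-Gamma(35/6, 3729/32)
obs 8: x=3 → posterior Inverse-Gamma(19/3, 3745/32)
obs 9: x=8 → posterior Inverse-Gamma(41/6, 4001/32)
obs 10: x=5/4 → posterior Inverse-Gamma(22/3, 2061/16)
obs 11: x=-1 → posterior Inverse-Gamma(47/6, 2261/16)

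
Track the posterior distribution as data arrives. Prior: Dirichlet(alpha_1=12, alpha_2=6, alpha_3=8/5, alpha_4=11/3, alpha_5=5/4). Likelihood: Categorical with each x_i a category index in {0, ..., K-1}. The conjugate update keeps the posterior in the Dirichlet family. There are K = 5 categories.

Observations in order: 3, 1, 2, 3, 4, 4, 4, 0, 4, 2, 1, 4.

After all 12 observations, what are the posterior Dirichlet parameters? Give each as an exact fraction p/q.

obs 1: x=3 → posterior Dirichlet(12, 6, 8/5, 14/3, 5/4)
obs 2: x=1 → posterior Dirichlet(12, 7, 8/5, 14/3, 5/4)
obs 3: x=2 → posterior Dirichlet(12, 7, 13/5, 14/3, 5/4)
obs 4: x=3 → posterior Dirichlet(12, 7, 13/5, 17/3, 5/4)
obs 5: x=4 → posterior Dirichlet(12, 7, 13/5, 17/3, 9/4)
obs 6: x=4 → posterior Dirichlet(12, 7, 13/5, 17/3, 13/4)
obs 7: x=4 → posterior Dirichlet(12, 7, 13/5, 17/3, 17/4)
obs 8: x=0 → posterior Dirichlet(13, 7, 13/5, 17/3, 17/4)
obs 9: x=4 → posterior Dirichlet(13, 7, 13/5, 17/3, 21/4)
obs 10: x=2 → posterior Dirichlet(13, 7, 18/5, 17/3, 21/4)
obs 11: x=1 → posterior Dirichlet(13, 8, 18/5, 17/3, 21/4)
obs 12: x=4 → posterior Dirichlet(13, 8, 18/5, 17/3, 25/4)

alpha_1=13, alpha_2=8, alpha_3=18/5, alpha_4=17/3, alpha_5=25/4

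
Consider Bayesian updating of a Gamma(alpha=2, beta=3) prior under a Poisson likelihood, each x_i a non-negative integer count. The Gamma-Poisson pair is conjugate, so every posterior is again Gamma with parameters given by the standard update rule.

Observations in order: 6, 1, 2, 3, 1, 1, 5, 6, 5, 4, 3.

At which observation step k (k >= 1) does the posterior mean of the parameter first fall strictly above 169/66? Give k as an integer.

obs 1: x=6 → posterior Gamma(8, 4)
obs 2: x=1 → posterior Gamma(9, 5)
obs 3: x=2 → posterior Gamma(11, 6)
obs 4: x=3 → posterior Gamma(14, 7)
obs 5: x=1 → posterior Gamma(15, 8)
obs 6: x=1 → posterior Gamma(16, 9)
obs 7: x=5 → posterior Gamma(21, 10)
obs 8: x=6 → posterior Gamma(27, 11)
obs 9: x=5 → posterior Gamma(32, 12)
obs 10: x=4 → posterior Gamma(36, 13)
obs 11: x=3 → posterior Gamma(39, 14)

k = 9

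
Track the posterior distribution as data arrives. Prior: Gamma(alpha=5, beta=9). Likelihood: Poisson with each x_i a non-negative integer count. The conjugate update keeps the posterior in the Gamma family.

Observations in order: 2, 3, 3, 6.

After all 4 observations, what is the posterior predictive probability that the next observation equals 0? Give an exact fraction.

obs 1: x=2 → posterior Gamma(7, 10)
obs 2: x=3 → posterior Gamma(10, 11)
obs 3: x=3 → posterior Gamma(13, 12)
obs 4: x=6 → posterior Gamma(19, 13)

1461920290375446110677/5976303958948914397184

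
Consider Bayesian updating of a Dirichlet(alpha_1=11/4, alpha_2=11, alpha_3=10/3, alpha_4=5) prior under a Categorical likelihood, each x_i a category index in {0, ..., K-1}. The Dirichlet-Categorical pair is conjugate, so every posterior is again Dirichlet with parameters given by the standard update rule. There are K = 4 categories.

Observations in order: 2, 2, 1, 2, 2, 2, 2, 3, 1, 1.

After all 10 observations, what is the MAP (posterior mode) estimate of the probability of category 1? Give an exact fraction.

obs 1: x=2 → posterior Dirichlet(11/4, 11, 13/3, 5)
obs 2: x=2 → posterior Dirichlet(11/4, 11, 16/3, 5)
obs 3: x=1 → posterior Dirichlet(11/4, 12, 16/3, 5)
obs 4: x=2 → posterior Dirichlet(11/4, 12, 19/3, 5)
obs 5: x=2 → posterior Dirichlet(11/4, 12, 22/3, 5)
obs 6: x=2 → posterior Dirichlet(11/4, 12, 25/3, 5)
obs 7: x=2 → posterior Dirichlet(11/4, 12, 28/3, 5)
obs 8: x=3 → posterior Dirichlet(11/4, 12, 28/3, 6)
obs 9: x=1 → posterior Dirichlet(11/4, 13, 28/3, 6)
obs 10: x=1 → posterior Dirichlet(11/4, 14, 28/3, 6)

156/337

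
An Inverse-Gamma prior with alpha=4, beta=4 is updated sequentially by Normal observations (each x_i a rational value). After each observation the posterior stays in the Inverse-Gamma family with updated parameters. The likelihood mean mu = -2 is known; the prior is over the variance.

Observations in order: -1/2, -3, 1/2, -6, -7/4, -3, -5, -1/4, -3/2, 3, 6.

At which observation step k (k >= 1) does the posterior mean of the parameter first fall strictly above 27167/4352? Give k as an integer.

obs 1: x=-1/2 → posterior Inverse-Gamma(9/2, 41/8)
obs 2: x=-3 → posterior Inverse-Gamma(5, 45/8)
obs 3: x=1/2 → posterior Inverse-Gamma(11/2, 35/4)
obs 4: x=-6 → posterior Inverse-Gamma(6, 67/4)
obs 5: x=-7/4 → posterior Inverse-Gamma(13/2, 537/32)
obs 6: x=-3 → posterior Inverse-Gamma(7, 553/32)
obs 7: x=-5 → posterior Inverse-Gamma(15/2, 697/32)
obs 8: x=-1/4 → posterior Inverse-Gamma(8, 373/16)
obs 9: x=-3/2 → posterior Inverse-Gamma(17/2, 375/16)
obs 10: x=3 → posterior Inverse-Gamma(9, 575/16)
obs 11: x=6 → posterior Inverse-Gamma(19/2, 1087/16)

k = 11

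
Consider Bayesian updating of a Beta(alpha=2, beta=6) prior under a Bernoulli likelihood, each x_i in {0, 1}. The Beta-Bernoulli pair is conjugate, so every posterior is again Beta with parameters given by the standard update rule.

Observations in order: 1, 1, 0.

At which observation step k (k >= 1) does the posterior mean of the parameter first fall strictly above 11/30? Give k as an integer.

k = 2

obs 1: x=1 → posterior Beta(3, 6)
obs 2: x=1 → posterior Beta(4, 6)
obs 3: x=0 → posterior Beta(4, 7)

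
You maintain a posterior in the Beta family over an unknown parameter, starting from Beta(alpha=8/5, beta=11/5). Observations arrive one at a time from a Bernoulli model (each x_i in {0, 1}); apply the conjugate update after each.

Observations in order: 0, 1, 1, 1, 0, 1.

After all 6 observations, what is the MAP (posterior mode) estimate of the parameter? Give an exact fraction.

23/39

obs 1: x=0 → posterior Beta(8/5, 16/5)
obs 2: x=1 → posterior Beta(13/5, 16/5)
obs 3: x=1 → posterior Beta(18/5, 16/5)
obs 4: x=1 → posterior Beta(23/5, 16/5)
obs 5: x=0 → posterior Beta(23/5, 21/5)
obs 6: x=1 → posterior Beta(28/5, 21/5)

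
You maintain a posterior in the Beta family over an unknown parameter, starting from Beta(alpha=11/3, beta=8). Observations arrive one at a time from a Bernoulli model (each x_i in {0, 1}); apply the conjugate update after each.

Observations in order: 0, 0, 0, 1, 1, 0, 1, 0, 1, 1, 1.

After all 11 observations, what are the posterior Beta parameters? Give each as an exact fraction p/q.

alpha=29/3, beta=13

obs 1: x=0 → posterior Beta(11/3, 9)
obs 2: x=0 → posterior Beta(11/3, 10)
obs 3: x=0 → posterior Beta(11/3, 11)
obs 4: x=1 → posterior Beta(14/3, 11)
obs 5: x=1 → posterior Beta(17/3, 11)
obs 6: x=0 → posterior Beta(17/3, 12)
obs 7: x=1 → posterior Beta(20/3, 12)
obs 8: x=0 → posterior Beta(20/3, 13)
obs 9: x=1 → posterior Beta(23/3, 13)
obs 10: x=1 → posterior Beta(26/3, 13)
obs 11: x=1 → posterior Beta(29/3, 13)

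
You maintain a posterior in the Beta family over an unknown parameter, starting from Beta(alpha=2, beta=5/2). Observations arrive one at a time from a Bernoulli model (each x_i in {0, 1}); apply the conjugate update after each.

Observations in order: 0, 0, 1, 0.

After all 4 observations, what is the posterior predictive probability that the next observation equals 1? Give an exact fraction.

6/17

obs 1: x=0 → posterior Beta(2, 7/2)
obs 2: x=0 → posterior Beta(2, 9/2)
obs 3: x=1 → posterior Beta(3, 9/2)
obs 4: x=0 → posterior Beta(3, 11/2)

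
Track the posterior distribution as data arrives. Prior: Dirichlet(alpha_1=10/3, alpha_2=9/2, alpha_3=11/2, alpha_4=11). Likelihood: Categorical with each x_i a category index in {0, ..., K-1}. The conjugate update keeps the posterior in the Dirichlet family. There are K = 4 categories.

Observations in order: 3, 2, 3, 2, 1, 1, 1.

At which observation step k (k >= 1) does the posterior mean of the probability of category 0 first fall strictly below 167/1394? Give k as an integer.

k = 4

obs 1: x=3 → posterior Dirichlet(10/3, 9/2, 11/2, 12)
obs 2: x=2 → posterior Dirichlet(10/3, 9/2, 13/2, 12)
obs 3: x=3 → posterior Dirichlet(10/3, 9/2, 13/2, 13)
obs 4: x=2 → posterior Dirichlet(10/3, 9/2, 15/2, 13)
obs 5: x=1 → posterior Dirichlet(10/3, 11/2, 15/2, 13)
obs 6: x=1 → posterior Dirichlet(10/3, 13/2, 15/2, 13)
obs 7: x=1 → posterior Dirichlet(10/3, 15/2, 15/2, 13)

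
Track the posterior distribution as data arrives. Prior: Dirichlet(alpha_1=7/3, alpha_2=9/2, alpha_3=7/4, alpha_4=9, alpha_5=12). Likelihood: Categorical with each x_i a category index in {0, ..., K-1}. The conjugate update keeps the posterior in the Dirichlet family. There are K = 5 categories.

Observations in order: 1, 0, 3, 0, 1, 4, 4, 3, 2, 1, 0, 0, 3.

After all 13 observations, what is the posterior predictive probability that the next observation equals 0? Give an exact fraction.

76/511

obs 1: x=1 → posterior Dirichlet(7/3, 11/2, 7/4, 9, 12)
obs 2: x=0 → posterior Dirichlet(10/3, 11/2, 7/4, 9, 12)
obs 3: x=3 → posterior Dirichlet(10/3, 11/2, 7/4, 10, 12)
obs 4: x=0 → posterior Dirichlet(13/3, 11/2, 7/4, 10, 12)
obs 5: x=1 → posterior Dirichlet(13/3, 13/2, 7/4, 10, 12)
obs 6: x=4 → posterior Dirichlet(13/3, 13/2, 7/4, 10, 13)
obs 7: x=4 → posterior Dirichlet(13/3, 13/2, 7/4, 10, 14)
obs 8: x=3 → posterior Dirichlet(13/3, 13/2, 7/4, 11, 14)
obs 9: x=2 → posterior Dirichlet(13/3, 13/2, 11/4, 11, 14)
obs 10: x=1 → posterior Dirichlet(13/3, 15/2, 11/4, 11, 14)
obs 11: x=0 → posterior Dirichlet(16/3, 15/2, 11/4, 11, 14)
obs 12: x=0 → posterior Dirichlet(19/3, 15/2, 11/4, 11, 14)
obs 13: x=3 → posterior Dirichlet(19/3, 15/2, 11/4, 12, 14)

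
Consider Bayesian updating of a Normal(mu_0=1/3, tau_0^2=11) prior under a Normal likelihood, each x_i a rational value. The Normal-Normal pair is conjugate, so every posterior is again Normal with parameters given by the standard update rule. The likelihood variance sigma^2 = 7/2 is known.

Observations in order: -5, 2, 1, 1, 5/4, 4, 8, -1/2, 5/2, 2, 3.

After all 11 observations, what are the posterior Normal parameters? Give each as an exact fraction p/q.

obs 1: x=-5 → posterior Normal(-323/87, 77/29)
obs 2: x=2 → posterior Normal(-191/153, 77/51)
obs 3: x=1 → posterior Normal(-125/219, 77/73)
obs 4: x=1 → posterior Normal(-59/285, 77/95)
obs 5: x=5/4 → posterior Normal(47/702, 77/117)
obs 6: x=4 → posterior Normal(575/834, 77/139)
obs 7: x=8 → posterior Normal(233/138, 11/23)
obs 8: x=-1/2 → posterior Normal(1565/1098, 77/183)
obs 9: x=5/2 → posterior Normal(379/246, 77/205)
obs 10: x=2 → posterior Normal(2159/1362, 77/227)
obs 11: x=3 → posterior Normal(2555/1494, 77/249)

mu_0=2555/1494, tau_0^2=77/249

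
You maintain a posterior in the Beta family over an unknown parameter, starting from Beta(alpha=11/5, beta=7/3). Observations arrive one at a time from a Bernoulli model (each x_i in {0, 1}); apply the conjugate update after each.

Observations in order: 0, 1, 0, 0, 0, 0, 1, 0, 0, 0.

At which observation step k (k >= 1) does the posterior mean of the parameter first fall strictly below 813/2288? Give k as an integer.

k = 5

obs 1: x=0 → posterior Beta(11/5, 10/3)
obs 2: x=1 → posterior Beta(16/5, 10/3)
obs 3: x=0 → posterior Beta(16/5, 13/3)
obs 4: x=0 → posterior Beta(16/5, 16/3)
obs 5: x=0 → posterior Beta(16/5, 19/3)
obs 6: x=0 → posterior Beta(16/5, 22/3)
obs 7: x=1 → posterior Beta(21/5, 22/3)
obs 8: x=0 → posterior Beta(21/5, 25/3)
obs 9: x=0 → posterior Beta(21/5, 28/3)
obs 10: x=0 → posterior Beta(21/5, 31/3)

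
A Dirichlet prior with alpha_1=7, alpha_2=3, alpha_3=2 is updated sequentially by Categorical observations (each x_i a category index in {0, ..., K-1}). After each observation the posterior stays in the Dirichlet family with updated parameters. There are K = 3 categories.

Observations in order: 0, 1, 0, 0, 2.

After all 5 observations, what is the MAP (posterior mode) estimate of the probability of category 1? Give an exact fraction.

3/14

obs 1: x=0 → posterior Dirichlet(8, 3, 2)
obs 2: x=1 → posterior Dirichlet(8, 4, 2)
obs 3: x=0 → posterior Dirichlet(9, 4, 2)
obs 4: x=0 → posterior Dirichlet(10, 4, 2)
obs 5: x=2 → posterior Dirichlet(10, 4, 3)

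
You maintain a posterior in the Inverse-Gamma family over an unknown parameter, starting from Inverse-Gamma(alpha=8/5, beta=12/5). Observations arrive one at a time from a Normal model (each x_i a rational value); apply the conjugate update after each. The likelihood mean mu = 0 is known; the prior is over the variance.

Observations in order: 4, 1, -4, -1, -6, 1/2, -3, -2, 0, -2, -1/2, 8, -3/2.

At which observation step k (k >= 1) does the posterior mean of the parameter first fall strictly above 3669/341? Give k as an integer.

k = 5

obs 1: x=4 → posterior Inverse-Gamma(21/10, 52/5)
obs 2: x=1 → posterior Inverse-Gamma(13/5, 109/10)
obs 3: x=-4 → posterior Inverse-Gamma(31/10, 189/10)
obs 4: x=-1 → posterior Inverse-Gamma(18/5, 97/5)
obs 5: x=-6 → posterior Inverse-Gamma(41/10, 187/5)
obs 6: x=1/2 → posterior Inverse-Gamma(23/5, 1501/40)
obs 7: x=-3 → posterior Inverse-Gamma(51/10, 1681/40)
obs 8: x=-2 → posterior Inverse-Gamma(28/5, 1761/40)
obs 9: x=0 → posterior Inverse-Gamma(61/10, 1761/40)
obs 10: x=-2 → posterior Inverse-Gamma(33/5, 1841/40)
obs 11: x=-1/2 → posterior Inverse-Gamma(71/10, 923/20)
obs 12: x=8 → posterior Inverse-Gamma(38/5, 1563/20)
obs 13: x=-3/2 → posterior Inverse-Gamma(81/10, 3171/40)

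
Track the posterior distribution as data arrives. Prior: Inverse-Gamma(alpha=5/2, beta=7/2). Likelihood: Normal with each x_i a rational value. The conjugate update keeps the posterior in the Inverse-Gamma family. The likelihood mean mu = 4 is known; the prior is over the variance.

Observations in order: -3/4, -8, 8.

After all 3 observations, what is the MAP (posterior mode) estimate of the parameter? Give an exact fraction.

3033/160

obs 1: x=-3/4 → posterior Inverse-Gamma(3, 473/32)
obs 2: x=-8 → posterior Inverse-Gamma(7/2, 2777/32)
obs 3: x=8 → posterior Inverse-Gamma(4, 3033/32)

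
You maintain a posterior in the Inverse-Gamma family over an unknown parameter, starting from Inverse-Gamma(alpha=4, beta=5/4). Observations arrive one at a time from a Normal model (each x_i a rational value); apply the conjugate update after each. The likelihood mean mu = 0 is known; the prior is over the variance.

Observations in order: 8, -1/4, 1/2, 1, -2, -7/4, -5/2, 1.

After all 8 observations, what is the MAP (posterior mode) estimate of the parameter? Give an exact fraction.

73/16

obs 1: x=8 → posterior Inverse-Gamma(9/2, 133/4)
obs 2: x=-1/4 → posterior Inverse-Gamma(5, 1065/32)
obs 3: x=1/2 → posterior Inverse-Gamma(11/2, 1069/32)
obs 4: x=1 → posterior Inverse-Gamma(6, 1085/32)
obs 5: x=-2 → posterior Inverse-Gamma(13/2, 1149/32)
obs 6: x=-7/4 → posterior Inverse-Gamma(7, 599/16)
obs 7: x=-5/2 → posterior Inverse-Gamma(15/2, 649/16)
obs 8: x=1 → posterior Inverse-Gamma(8, 657/16)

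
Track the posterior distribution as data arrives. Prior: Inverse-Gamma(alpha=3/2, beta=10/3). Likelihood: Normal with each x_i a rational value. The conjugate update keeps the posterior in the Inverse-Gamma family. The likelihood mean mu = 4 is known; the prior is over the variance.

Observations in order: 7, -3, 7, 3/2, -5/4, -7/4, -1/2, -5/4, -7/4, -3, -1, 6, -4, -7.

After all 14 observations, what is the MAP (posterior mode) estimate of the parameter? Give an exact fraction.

obs 1: x=7 → posterior Inverse-Gamma(2, 47/6)
obs 2: x=-3 → posterior Inverse-Gamma(5/2, 97/3)
obs 3: x=7 → posterior Inverse-Gamma(3, 221/6)
obs 4: x=3/2 → posterior Inverse-Gamma(7/2, 959/24)
obs 5: x=-5/4 → posterior Inverse-Gamma(4, 5159/96)
obs 6: x=-7/4 → posterior Inverse-Gamma(9/2, 3373/48)
obs 7: x=-1/2 → posterior Inverse-Gamma(5, 3859/48)
obs 8: x=-5/4 → posterior Inverse-Gamma(11/2, 9041/96)
obs 9: x=-7/4 → posterior Inverse-Gamma(6, 2657/24)
obs 10: x=-3 → posterior Inverse-Gamma(13/2, 3245/24)
obs 11: x=-1 → posterior Inverse-Gamma(7, 3545/24)
obs 12: x=6 → posterior Inverse-Gamma(15/2, 3593/24)
obs 13: x=-4 → posterior Inverse-Gamma(8, 4361/24)
obs 14: x=-7 → posterior Inverse-Gamma(17/2, 5813/24)

5813/228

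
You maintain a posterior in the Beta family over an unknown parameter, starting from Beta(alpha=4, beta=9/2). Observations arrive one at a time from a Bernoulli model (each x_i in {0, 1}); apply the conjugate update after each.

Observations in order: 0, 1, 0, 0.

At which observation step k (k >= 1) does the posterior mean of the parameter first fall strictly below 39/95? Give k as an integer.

k = 4

obs 1: x=0 → posterior Beta(4, 11/2)
obs 2: x=1 → posterior Beta(5, 11/2)
obs 3: x=0 → posterior Beta(5, 13/2)
obs 4: x=0 → posterior Beta(5, 15/2)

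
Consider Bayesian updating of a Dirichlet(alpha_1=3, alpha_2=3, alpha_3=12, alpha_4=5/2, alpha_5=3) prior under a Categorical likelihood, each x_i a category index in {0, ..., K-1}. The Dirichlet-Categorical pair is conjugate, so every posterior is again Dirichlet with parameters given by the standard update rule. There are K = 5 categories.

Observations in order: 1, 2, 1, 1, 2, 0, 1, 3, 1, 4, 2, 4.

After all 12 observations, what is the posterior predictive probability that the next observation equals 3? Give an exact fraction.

obs 1: x=1 → posterior Dirichlet(3, 4, 12, 5/2, 3)
obs 2: x=2 → posterior Dirichlet(3, 4, 13, 5/2, 3)
obs 3: x=1 → posterior Dirichlet(3, 5, 13, 5/2, 3)
obs 4: x=1 → posterior Dirichlet(3, 6, 13, 5/2, 3)
obs 5: x=2 → posterior Dirichlet(3, 6, 14, 5/2, 3)
obs 6: x=0 → posterior Dirichlet(4, 6, 14, 5/2, 3)
obs 7: x=1 → posterior Dirichlet(4, 7, 14, 5/2, 3)
obs 8: x=3 → posterior Dirichlet(4, 7, 14, 7/2, 3)
obs 9: x=1 → posterior Dirichlet(4, 8, 14, 7/2, 3)
obs 10: x=4 → posterior Dirichlet(4, 8, 14, 7/2, 4)
obs 11: x=2 → posterior Dirichlet(4, 8, 15, 7/2, 4)
obs 12: x=4 → posterior Dirichlet(4, 8, 15, 7/2, 5)

7/71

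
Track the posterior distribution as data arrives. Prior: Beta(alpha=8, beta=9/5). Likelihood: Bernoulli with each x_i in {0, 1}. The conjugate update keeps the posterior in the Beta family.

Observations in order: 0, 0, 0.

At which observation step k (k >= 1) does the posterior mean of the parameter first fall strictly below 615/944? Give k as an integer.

k = 3

obs 1: x=0 → posterior Beta(8, 14/5)
obs 2: x=0 → posterior Beta(8, 19/5)
obs 3: x=0 → posterior Beta(8, 24/5)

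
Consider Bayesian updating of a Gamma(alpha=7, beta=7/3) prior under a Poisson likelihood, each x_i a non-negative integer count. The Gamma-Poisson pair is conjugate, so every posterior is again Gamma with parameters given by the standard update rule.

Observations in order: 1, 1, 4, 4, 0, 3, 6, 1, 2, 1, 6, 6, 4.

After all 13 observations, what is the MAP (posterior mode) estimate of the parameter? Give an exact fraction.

obs 1: x=1 → posterior Gamma(8, 10/3)
obs 2: x=1 → posterior Gamma(9, 13/3)
obs 3: x=4 → posterior Gamma(13, 16/3)
obs 4: x=4 → posterior Gamma(17, 19/3)
obs 5: x=0 → posterior Gamma(17, 22/3)
obs 6: x=3 → posterior Gamma(20, 25/3)
obs 7: x=6 → posterior Gamma(26, 28/3)
obs 8: x=1 → posterior Gamma(27, 31/3)
obs 9: x=2 → posterior Gamma(29, 34/3)
obs 10: x=1 → posterior Gamma(30, 37/3)
obs 11: x=6 → posterior Gamma(36, 40/3)
obs 12: x=6 → posterior Gamma(42, 43/3)
obs 13: x=4 → posterior Gamma(46, 46/3)

135/46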